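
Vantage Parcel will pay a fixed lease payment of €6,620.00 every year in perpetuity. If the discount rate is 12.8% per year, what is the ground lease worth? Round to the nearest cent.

€51718.75

Level perpetuity: PV = C / r = €6,620.00 / 0.128 = €51,718.75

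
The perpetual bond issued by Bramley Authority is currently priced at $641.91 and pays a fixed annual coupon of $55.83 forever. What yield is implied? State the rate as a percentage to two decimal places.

8.70%

P = C/r ⇒ r = C/P = $55.83/$641.91 = 0.086975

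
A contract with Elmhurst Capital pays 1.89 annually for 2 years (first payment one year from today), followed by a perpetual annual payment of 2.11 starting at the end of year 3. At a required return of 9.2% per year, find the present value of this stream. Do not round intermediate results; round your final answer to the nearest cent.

22.55

PV of 2-year annuity: 1.89 × [1 − (1+0.092)^−2] / 0.092 = 3.31572
Perpetuity value at year 2: 2.11 / 0.092 = 22.93478
PV of perpetuity: 22.93478 / (1+0.092)^2 = 19.23310
Total PV = 3.31572 + 19.23310 = 22.54883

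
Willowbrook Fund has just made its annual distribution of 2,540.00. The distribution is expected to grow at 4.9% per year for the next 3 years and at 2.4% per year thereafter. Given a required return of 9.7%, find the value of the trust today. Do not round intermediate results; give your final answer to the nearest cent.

D_1 = 2664.46000
D_2 = 2795.01854
D_3 = 2931.97445
Terminal value at year 3: TV = D_3×(1+g_2)/(r−g_2) = 3002.34184/0.073 = 41127.97035
P_0 = D_1/(1+r)^1 + D_2/(1+r)^2 + D_3/(1+r)^3 + TV/(1+r)^3
    = 2428.86053 + 2322.58404 + 2220.95776 + 31154.25677 = 38126.65910

38126.66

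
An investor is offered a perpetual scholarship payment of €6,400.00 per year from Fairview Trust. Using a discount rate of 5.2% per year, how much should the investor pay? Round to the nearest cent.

€123076.92

Level perpetuity: PV = C / r = €6,400.00 / 0.052 = €123,076.92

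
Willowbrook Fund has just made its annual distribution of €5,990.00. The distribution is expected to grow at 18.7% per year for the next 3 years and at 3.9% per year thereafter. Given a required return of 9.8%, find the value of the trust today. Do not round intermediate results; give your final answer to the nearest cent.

€154314.73

D_1 = 7110.13000
D_2 = 8439.72431
D_3 = 10017.95276
Terminal value at year 3: TV = D_3×(1+g_2)/(r−g_2) = 10408.65291/0.059 = 176417.84599
P_0 = D_1/(1+r)^1 + D_2/(1+r)^2 + D_3/(1+r)^3 + TV/(1+r)^3
    = 6475.52823 + 7000.41167 + 7567.84030 + 133270.95040 = 154314.73060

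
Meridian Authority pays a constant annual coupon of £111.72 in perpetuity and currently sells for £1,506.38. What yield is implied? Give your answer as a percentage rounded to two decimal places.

P = C/r ⇒ r = C/P = £111.72/£1,506.38 = 0.074165

7.42%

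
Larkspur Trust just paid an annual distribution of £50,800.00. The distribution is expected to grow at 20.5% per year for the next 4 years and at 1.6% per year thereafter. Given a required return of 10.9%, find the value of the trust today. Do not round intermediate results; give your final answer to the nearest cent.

£1024713.42

D_1 = 61214.00000
D_2 = 73762.87000
D_3 = 88884.25835
D_4 = 107105.53131
Terminal value at year 4: TV = D_4×(1+g_2)/(r−g_2) = 108819.21981/0.093 = 1170099.13777
P_0 = D_1/(1+r)^1 + D_2/(1+r)^2 + D_3/(1+r)^3 + D_4/(1+r)^4 + TV/(1+r)^4
    = 55197.47520 + 59975.61553 + 65167.37305 + 70808.55232 + 773564.39954 = 1024713.41563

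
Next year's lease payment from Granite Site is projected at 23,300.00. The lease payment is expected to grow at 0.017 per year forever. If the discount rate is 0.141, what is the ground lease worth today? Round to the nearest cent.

187903.23

Growing perpetuity: P = D₁ / (r − g) = 23,300.0000 / (0.141 − 0.017) = 187,903.23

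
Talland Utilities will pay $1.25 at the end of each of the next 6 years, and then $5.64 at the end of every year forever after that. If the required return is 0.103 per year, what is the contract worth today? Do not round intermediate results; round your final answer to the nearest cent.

PV of 6-year annuity: $1.25 × [1 − (1+0.103)^−6] / 0.103 = 5.39655
Perpetuity value at year 6: $5.64 / 0.103 = 54.75728
PV of perpetuity: 54.75728 / (1+0.103)^6 = 30.40807
Total PV = 5.39655 + 30.40807 = 35.80461

$35.80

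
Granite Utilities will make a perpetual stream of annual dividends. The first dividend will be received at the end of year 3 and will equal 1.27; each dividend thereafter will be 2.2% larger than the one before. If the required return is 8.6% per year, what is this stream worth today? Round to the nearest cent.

Value at end of year 2: C₁ / (r − g) = 1.27 / (0.086 − 0.022) = 19.8438
Discount to today: PV = 19.8438 / (1 + 0.086)^2 = 19.8438 / 1.179396 = 16.83

16.83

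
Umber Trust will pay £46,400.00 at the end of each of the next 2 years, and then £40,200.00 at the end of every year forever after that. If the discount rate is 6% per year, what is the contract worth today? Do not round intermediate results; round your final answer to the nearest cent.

£681367.03

PV of 2-year annuity: £46,400.00 × [1 − (1+0.06)^−2] / 0.06 = 85069.41972
Perpetuity value at year 2: £40,200.00 / 0.06 = 670000.00000
PV of perpetuity: 670000.00000 / (1+0.06)^2 = 596297.61481
Total PV = 85069.41972 + 596297.61481 = 681367.03453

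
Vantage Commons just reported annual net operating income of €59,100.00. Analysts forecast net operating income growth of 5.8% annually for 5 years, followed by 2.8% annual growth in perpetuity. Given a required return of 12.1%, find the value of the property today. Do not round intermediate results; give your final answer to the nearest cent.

€738471.18

D_1 = 62527.80000
D_2 = 66154.41240
D_3 = 69991.36832
D_4 = 74050.86768
D_5 = 78345.81801
Terminal value at year 5: TV = D_5×(1+g_2)/(r−g_2) = 80539.50091/0.093 = 866016.13883
P_0 = D_1/(1+r)^1 + D_2/(1+r)^2 + D_3/(1+r)^3 + D_4/(1+r)^4 + D_5/(1+r)^5 + TV/(1+r)^5
    = 55778.59054 + 52643.84371 + 49685.26908 + 46892.96583 + 44257.58951 + 489212.92493 = 738471.18360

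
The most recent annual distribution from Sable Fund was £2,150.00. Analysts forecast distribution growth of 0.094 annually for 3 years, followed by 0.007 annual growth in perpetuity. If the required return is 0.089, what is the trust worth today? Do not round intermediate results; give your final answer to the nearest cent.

D_1 = 2352.10000
D_2 = 2573.19740
D_3 = 2815.07796
Terminal value at year 3: TV = D_3×(1+g_2)/(r−g_2) = 2834.78350/0.082 = 34570.53050
P_0 = D_1/(1+r)^1 + D_2/(1+r)^2 + D_3/(1+r)^3 + TV/(1+r)^3
    = 2159.87144 + 2169.78821 + 2179.75050 + 26768.39948 = 33277.80963

£33277.81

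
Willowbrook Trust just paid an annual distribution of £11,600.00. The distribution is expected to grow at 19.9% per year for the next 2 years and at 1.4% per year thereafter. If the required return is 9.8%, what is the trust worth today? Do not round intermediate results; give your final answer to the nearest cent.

£193473.82

D_1 = 13908.40000
D_2 = 16676.17160
Terminal value at year 2: TV = D_2×(1+g_2)/(r−g_2) = 16909.63800/0.084 = 201305.21431
P_0 = D_1/(1+r)^1 + D_2/(1+r)^2 + TV/(1+r)^2
    = 12667.03097 + 13832.21323 + 166974.57400 = 193473.81820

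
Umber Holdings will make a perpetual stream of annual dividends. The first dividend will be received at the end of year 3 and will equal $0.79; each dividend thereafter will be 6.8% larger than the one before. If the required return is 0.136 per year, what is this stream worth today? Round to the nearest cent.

$9.00

Value at end of year 2: C₁ / (r − g) = $0.79 / (0.136 − 0.068) = $11.6176
Discount to today: PV = $11.6176 / (1 + 0.136)^2 = $11.6176 / 1.290496 = $9.00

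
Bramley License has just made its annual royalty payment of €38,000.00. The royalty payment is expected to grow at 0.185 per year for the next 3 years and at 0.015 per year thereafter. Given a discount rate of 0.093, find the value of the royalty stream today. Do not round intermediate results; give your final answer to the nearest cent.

€764449.00

D_1 = 45030.00000
D_2 = 53360.55000
D_3 = 63232.25175
Terminal value at year 3: TV = D_3×(1+g_2)/(r−g_2) = 64180.73553/0.078 = 822829.94264
P_0 = D_1/(1+r)^1 + D_2/(1+r)^2 + D_3/(1+r)^3 + TV/(1+r)^3
    = 41198.53614 + 44666.29947 + 48425.95140 + 630158.21369 = 764449.00069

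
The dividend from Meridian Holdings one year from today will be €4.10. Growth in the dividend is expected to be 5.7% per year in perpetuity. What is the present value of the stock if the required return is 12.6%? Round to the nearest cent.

€59.42

Growing perpetuity: P = D₁ / (r − g) = €4.1000 / (0.126 − 0.057) = €59.42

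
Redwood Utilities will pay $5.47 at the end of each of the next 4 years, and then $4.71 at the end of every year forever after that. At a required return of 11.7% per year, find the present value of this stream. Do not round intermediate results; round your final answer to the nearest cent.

$42.58

PV of 4-year annuity: $5.47 × [1 − (1+0.117)^−4] / 0.117 = 16.71982
Perpetuity value at year 4: $4.71 / 0.117 = 40.25641
PV of perpetuity: 40.25641 / (1+0.117)^4 = 25.85963
Total PV = 16.71982 + 25.85963 = 42.57946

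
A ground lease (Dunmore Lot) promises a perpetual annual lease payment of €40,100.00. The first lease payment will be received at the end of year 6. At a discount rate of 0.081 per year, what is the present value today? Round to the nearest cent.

Value at end of year 5: C / r = €40,100.00 / 0.081 = €495,061.7284
Discount to today: PV = €495,061.7284 / (1 + 0.081)^5 = €495,061.7284 / 1.476143 = €335,375.15

€335375.15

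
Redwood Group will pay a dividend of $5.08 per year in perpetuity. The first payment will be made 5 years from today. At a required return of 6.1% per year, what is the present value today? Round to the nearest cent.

$65.72

Value at end of year 4: C / r = $5.08 / 0.061 = $83.2787
Discount to today: PV = $83.2787 / (1 + 0.061)^4 = $83.2787 / 1.267248 = $65.72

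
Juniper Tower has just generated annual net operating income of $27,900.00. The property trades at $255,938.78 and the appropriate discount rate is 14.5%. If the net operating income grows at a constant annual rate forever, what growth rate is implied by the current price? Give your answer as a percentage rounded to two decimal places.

3.25%

P = D₀(1+g)/(r−g) ⇒ P(r−g) = D₀(1+g) ⇒ g(P+D₀) = P·r − D₀
g = (P·r − D₀)/(P + D₀) = ($255,938.78×0.145 − $27,900.00) / ($255,938.78 + $27,900.00) = 0.032452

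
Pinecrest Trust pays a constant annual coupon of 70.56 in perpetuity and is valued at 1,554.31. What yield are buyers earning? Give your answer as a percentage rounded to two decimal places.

4.54%

P = C/r ⇒ r = C/P = 70.56/1,554.31 = 0.045396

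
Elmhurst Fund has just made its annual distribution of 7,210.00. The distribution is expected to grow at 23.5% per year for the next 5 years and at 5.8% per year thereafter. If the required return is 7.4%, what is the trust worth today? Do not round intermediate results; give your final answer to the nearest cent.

1014438.65

D_1 = 8904.35000
D_2 = 10996.87225
D_3 = 13581.13723
D_4 = 16772.70448
D_5 = 20714.29003
Terminal value at year 5: TV = D_5×(1+g_2)/(r−g_2) = 21915.71885/0.016 = 1369732.42822
P_0 = D_1/(1+r)^1 + D_2/(1+r)^2 + D_3/(1+r)^3 + D_4/(1+r)^4 + D_5/(1+r)^5 + TV/(1+r)^5
    = 8290.82868 + 9533.68102 + 10962.84549 + 12606.25157 + 14496.01554 + 958549.02753 = 1014438.64983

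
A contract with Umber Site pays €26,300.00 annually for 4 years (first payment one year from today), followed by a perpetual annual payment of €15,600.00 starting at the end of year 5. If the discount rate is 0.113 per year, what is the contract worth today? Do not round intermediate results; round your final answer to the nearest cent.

PV of 4-year annuity: €26,300.00 × [1 − (1+0.113)^−4] / 0.113 = 81074.42418
Perpetuity value at year 4: €15,600.00 / 0.113 = 138053.09735
PV of perpetuity: 138053.09735 / (1+0.113)^4 = 89963.32483
Total PV = 81074.42418 + 89963.32483 = 171037.74901

€171037.75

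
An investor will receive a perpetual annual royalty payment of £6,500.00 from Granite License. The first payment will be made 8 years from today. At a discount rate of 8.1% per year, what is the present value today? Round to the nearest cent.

Value at end of year 7: C / r = £6,500.00 / 0.081 = £80,246.9136
Discount to today: PV = £80,246.9136 / (1 + 0.081)^7 = £80,246.9136 / 1.724963 = £46,520.94

£46520.94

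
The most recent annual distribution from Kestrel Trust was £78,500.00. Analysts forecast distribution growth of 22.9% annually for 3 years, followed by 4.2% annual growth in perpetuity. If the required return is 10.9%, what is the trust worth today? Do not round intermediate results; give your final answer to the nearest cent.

D_1 = 96476.50000
D_2 = 118569.61850
D_3 = 145722.06114
Terminal value at year 3: TV = D_3×(1+g_2)/(r−g_2) = 151842.38770/0.067 = 2266304.29409
P_0 = D_1/(1+r)^1 + D_2/(1+r)^2 + D_3/(1+r)^3 + TV/(1+r)^3
    = 86994.13886 + 96407.39104 + 106839.20973 + 1661588.90353 = 1951829.64317

£1951829.64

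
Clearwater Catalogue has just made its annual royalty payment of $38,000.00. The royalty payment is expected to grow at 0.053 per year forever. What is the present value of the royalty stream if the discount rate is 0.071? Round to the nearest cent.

D₁ = D₀ × (1 + g) = $38,000.00 × 1.053 = $40,014.0000
Growing perpetuity: P = D₁ / (r − g) = $40,014.0000 / (0.071 − 0.053) = $2,223,000.00

$2223000.00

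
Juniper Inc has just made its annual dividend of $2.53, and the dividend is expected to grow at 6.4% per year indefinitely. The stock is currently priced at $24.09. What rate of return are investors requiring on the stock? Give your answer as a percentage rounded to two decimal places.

D₁ = $2.53 × 1.064 = $2.6919
P = D₁/(r − g) ⇒ r = D₁/P + g = $2.6919/$24.09 + 0.064 = 0.111744 + 0.064 = 0.175744

17.57%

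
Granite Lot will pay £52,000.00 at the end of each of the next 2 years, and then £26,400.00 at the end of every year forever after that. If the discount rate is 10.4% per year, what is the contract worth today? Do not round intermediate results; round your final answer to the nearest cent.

PV of 2-year annuity: £52,000.00 × [1 − (1+0.104)^−2] / 0.104 = 89765.80550
Perpetuity value at year 2: £26,400.00 / 0.104 = 253846.15385
PV of perpetuity: 253846.15385 / (1+0.104)^2 = 208272.74490
Total PV = 89765.80550 + 208272.74490 = 298038.55040

£298038.55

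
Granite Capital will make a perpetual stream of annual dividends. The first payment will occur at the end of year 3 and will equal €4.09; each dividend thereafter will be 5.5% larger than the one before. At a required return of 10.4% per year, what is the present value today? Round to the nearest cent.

€68.48

Value at end of year 2: C₁ / (r − g) = €4.09 / (0.104 − 0.055) = €83.4694
Discount to today: PV = €83.4694 / (1 + 0.104)^2 = €83.4694 / 1.218816 = €68.48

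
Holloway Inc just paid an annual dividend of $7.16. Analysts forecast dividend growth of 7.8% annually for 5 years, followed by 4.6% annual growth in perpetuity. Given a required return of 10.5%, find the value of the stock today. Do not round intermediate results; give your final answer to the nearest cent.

D_1 = 7.71848
D_2 = 8.32052
D_3 = 8.96952
D_4 = 9.66914
D_5 = 10.42334
Terminal value at year 5: TV = D_5×(1+g_2)/(r−g_2) = 10.90281/0.059 = 184.79342
P_0 = D_1/(1+r)^1 + D_2/(1+r)^2 + D_3/(1+r)^3 + D_4/(1+r)^4 + D_5/(1+r)^5 + TV/(1+r)^5
    = 6.98505 + 6.81437 + 6.64787 + 6.48543 + 6.32697 + 112.16958 = 145.42928

$145.43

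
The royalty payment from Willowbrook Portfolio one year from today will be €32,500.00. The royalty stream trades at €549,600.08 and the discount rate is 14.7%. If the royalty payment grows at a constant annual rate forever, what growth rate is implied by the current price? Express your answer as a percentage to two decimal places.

P = D₁/(r−g) ⇒ g = r − D₁/P = 0.147 − €32,500.00/€549,600.08 = 0.087866

8.79%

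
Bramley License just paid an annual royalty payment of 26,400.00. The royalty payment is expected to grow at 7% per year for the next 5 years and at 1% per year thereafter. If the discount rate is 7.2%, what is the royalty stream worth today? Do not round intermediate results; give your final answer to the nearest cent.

D_1 = 28248.00000
D_2 = 30225.36000
D_3 = 32341.13520
D_4 = 34605.01466
D_5 = 37027.36569
Terminal value at year 5: TV = D_5×(1+g_2)/(r−g_2) = 37397.63935/0.062 = 603187.73141
P_0 = D_1/(1+r)^1 + D_2/(1+r)^2 + D_3/(1+r)^3 + D_4/(1+r)^4 + D_5/(1+r)^5 + TV/(1+r)^5
    = 26350.74627 + 26301.58443 + 26252.51431 + 26203.53574 + 26154.64854 + 426067.66176 = 557330.69104

557330.69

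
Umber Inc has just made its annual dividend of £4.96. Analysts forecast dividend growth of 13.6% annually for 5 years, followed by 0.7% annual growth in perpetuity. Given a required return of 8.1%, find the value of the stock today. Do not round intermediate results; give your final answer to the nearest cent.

£115.36

D_1 = 5.63456
D_2 = 6.40086
D_3 = 7.27138
D_4 = 8.26028
D_5 = 9.38368
Terminal value at year 5: TV = D_5×(1+g_2)/(r−g_2) = 9.44937/0.074 = 127.69417
P_0 = D_1/(1+r)^1 + D_2/(1+r)^2 + D_3/(1+r)^3 + D_4/(1+r)^4 + D_5/(1+r)^5 + TV/(1+r)^5
    = 5.21236 + 5.47756 + 5.75625 + 6.04912 + 6.35689 + 86.50528 = 115.35746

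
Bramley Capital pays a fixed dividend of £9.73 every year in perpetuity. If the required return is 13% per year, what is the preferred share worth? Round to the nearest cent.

£74.85

Level perpetuity: PV = C / r = £9.73 / 0.13 = £74.85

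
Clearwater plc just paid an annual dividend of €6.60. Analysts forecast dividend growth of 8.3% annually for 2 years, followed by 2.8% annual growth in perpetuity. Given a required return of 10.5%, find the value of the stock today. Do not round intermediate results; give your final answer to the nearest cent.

€97.45

D_1 = 7.14780
D_2 = 7.74107
Terminal value at year 2: TV = D_2×(1+g_2)/(r−g_2) = 7.95782/0.077 = 103.34828
P_0 = D_1/(1+r)^1 + D_2/(1+r)^2 + TV/(1+r)^2
    = 6.46860 + 6.33981 + 84.64059 = 97.44900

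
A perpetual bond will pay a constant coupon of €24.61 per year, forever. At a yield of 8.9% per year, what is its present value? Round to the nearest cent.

€276.52

Level perpetuity: PV = C / r = €24.61 / 0.089 = €276.52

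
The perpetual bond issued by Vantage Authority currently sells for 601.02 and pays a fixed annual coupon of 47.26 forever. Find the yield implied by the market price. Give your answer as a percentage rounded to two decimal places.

7.86%

P = C/r ⇒ r = C/P = 47.26/601.02 = 0.078633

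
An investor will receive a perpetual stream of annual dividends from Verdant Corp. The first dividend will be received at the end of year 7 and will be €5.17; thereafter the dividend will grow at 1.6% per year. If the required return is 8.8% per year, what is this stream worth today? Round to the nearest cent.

€43.29

Value at end of year 6: C₁ / (r − g) = €5.17 / (0.088 − 0.016) = €71.8056
Discount to today: PV = €71.8056 / (1 + 0.088)^6 = €71.8056 / 1.658721 = €43.29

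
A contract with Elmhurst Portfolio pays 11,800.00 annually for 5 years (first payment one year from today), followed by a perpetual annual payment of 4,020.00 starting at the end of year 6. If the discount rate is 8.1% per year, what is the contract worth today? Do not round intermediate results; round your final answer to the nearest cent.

80611.21

PV of 5-year annuity: 11,800.00 × [1 − (1+0.081)^−5] / 0.081 = 46990.06454
Perpetuity value at year 5: 4,020.00 / 0.081 = 49629.62963
PV of perpetuity: 49629.62963 / (1+0.081)^5 = 33621.15001
Total PV = 46990.06454 + 33621.15001 = 80611.21456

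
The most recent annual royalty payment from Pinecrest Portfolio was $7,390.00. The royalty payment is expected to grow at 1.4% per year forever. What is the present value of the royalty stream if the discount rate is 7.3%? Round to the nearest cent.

D₁ = D₀ × (1 + g) = $7,390.00 × 1.014 = $7,493.4600
Growing perpetuity: P = D₁ / (r − g) = $7,493.4600 / (0.073 − 0.014) = $127,007.80

$127007.80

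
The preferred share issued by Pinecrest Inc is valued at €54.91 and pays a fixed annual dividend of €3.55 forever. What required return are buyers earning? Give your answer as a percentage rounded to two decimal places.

6.47%

P = C/r ⇒ r = C/P = €3.55/€54.91 = 0.064651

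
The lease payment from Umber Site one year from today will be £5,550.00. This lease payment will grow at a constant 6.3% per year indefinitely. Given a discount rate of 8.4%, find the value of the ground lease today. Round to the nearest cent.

£264285.71

Growing perpetuity: P = D₁ / (r − g) = £5,550.0000 / (0.084 − 0.063) = £264,285.71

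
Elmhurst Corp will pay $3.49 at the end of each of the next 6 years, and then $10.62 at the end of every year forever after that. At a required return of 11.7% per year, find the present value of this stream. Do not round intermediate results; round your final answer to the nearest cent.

PV of 6-year annuity: $3.49 × [1 − (1+0.117)^−6] / 0.117 = 14.47156
Perpetuity value at year 6: $10.62 / 0.117 = 90.76923
PV of perpetuity: 90.76923 / (1+0.117)^6 = 46.73256
Total PV = 14.47156 + 46.73256 = 61.20412

$61.20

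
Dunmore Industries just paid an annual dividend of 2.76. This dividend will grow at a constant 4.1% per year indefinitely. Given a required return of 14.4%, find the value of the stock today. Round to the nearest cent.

27.89

D₁ = D₀ × (1 + g) = 2.76 × 1.041 = 2.8732
Growing perpetuity: P = D₁ / (r − g) = 2.8732 / (0.144 − 0.041) = 27.89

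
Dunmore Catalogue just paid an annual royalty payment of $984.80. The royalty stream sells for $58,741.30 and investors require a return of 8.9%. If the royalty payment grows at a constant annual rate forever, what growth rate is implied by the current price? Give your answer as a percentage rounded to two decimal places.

P = D₀(1+g)/(r−g) ⇒ P(r−g) = D₀(1+g) ⇒ g(P+D₀) = P·r − D₀
g = (P·r − D₀)/(P + D₀) = ($58,741.30×0.089 − $984.80) / ($58,741.30 + $984.80) = 0.071044

7.10%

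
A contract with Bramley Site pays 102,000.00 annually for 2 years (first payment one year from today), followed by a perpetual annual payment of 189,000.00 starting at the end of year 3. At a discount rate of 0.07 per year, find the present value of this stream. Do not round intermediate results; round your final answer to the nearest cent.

PV of 2-year annuity: 102,000.00 × [1 − (1+0.07)^−2] / 0.07 = 184417.85309
Perpetuity value at year 2: 189,000.00 / 0.07 = 2700000.00000
PV of perpetuity: 2700000.00000 / (1+0.07)^2 = 2358284.56634
Total PV = 184417.85309 + 2358284.56634 = 2542702.41943

2542702.42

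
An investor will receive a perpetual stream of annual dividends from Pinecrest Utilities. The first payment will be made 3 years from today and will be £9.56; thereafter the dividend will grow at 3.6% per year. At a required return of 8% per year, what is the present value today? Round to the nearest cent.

Value at end of year 2: C₁ / (r − g) = £9.56 / (0.08 − 0.036) = £217.2727
Discount to today: PV = £217.2727 / (1 + 0.08)^2 = £217.2727 / 1.166400 = £186.28

£186.28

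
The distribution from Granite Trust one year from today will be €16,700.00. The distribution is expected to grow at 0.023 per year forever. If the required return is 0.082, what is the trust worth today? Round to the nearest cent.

Growing perpetuity: P = D₁ / (r − g) = €16,700.0000 / (0.082 − 0.023) = €283,050.85

€283050.85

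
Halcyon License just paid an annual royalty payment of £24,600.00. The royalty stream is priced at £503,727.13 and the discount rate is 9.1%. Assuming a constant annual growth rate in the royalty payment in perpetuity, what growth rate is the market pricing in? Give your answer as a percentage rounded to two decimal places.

P = D₀(1+g)/(r−g) ⇒ P(r−g) = D₀(1+g) ⇒ g(P+D₀) = P·r − D₀
g = (P·r − D₀)/(P + D₀) = (£503,727.13×0.091 − £24,600.00) / (£503,727.13 + £24,600.00) = 0.040201

4.02%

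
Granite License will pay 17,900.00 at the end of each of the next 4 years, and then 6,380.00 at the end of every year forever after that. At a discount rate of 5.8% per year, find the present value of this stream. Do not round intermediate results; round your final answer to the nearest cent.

150101.51

PV of 4-year annuity: 17,900.00 × [1 − (1+0.058)^−4] / 0.058 = 62310.50681
Perpetuity value at year 4: 6,380.00 / 0.058 = 110000.00000
PV of perpetuity: 110000.00000 / (1+0.058)^4 = 87791.00372
Total PV = 62310.50681 + 87791.00372 = 150101.51053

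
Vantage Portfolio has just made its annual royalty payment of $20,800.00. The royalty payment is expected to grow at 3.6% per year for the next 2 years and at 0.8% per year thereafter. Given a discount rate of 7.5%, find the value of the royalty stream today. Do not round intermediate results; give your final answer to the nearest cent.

$330001.06

D_1 = 21548.80000
D_2 = 22324.55680
Terminal value at year 2: TV = D_2×(1+g_2)/(r−g_2) = 22503.15325/0.067 = 335867.95902
P_0 = D_1/(1+r)^1 + D_2/(1+r)^2 + TV/(1+r)^2
    = 20045.39535 + 19318.16705 + 290637.49834 = 330001.06074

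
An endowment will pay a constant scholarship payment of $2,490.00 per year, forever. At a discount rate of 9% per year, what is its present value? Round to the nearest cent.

Level perpetuity: PV = C / r = $2,490.00 / 0.09 = $27,666.67

$27666.67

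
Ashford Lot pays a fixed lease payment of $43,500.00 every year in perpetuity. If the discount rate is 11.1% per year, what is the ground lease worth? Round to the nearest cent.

Level perpetuity: PV = C / r = $43,500.00 / 0.111 = $391,891.89

$391891.89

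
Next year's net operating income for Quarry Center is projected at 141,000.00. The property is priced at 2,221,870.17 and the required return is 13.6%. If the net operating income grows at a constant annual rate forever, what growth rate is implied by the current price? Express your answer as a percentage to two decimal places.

7.25%

P = D₁/(r−g) ⇒ g = r − D₁/P = 0.136 − 141,000.00/2,221,870.17 = 0.072540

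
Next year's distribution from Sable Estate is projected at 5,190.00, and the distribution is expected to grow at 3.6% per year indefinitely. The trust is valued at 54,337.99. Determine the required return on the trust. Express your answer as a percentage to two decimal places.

P = D₁/(r − g) ⇒ r = D₁/P + g = 5,190.0000/54,337.99 + 0.036 = 0.095513 + 0.036 = 0.131513

13.15%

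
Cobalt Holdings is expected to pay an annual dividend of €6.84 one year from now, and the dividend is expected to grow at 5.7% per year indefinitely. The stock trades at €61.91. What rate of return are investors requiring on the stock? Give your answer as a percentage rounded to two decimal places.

16.75%

P = D₁/(r − g) ⇒ r = D₁/P + g = €6.8400/€61.91 + 0.057 = 0.110483 + 0.057 = 0.167483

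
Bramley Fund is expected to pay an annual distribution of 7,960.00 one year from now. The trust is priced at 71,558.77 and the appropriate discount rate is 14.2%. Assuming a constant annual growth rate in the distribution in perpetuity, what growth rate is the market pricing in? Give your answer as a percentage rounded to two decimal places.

P = D₁/(r−g) ⇒ g = r − D₁/P = 0.142 − 7,960.00/71,558.77 = 0.030763

3.08%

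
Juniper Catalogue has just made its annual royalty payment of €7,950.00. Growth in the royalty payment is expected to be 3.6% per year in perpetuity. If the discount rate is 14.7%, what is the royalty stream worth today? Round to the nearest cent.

€74200.00

D₁ = D₀ × (1 + g) = €7,950.00 × 1.036 = €8,236.2000
Growing perpetuity: P = D₁ / (r − g) = €8,236.2000 / (0.147 − 0.036) = €74,200.00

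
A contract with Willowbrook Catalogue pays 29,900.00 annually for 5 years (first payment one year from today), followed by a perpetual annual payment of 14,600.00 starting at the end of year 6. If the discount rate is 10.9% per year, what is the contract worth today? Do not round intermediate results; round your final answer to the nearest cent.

PV of 5-year annuity: 29,900.00 × [1 − (1+0.109)^−5] / 0.109 = 110785.87163
Perpetuity value at year 5: 14,600.00 / 0.109 = 133944.95413
PV of perpetuity: 133944.95413 / (1+0.109)^5 = 79848.84290
Total PV = 110785.87163 + 79848.84290 = 190634.71453

190634.71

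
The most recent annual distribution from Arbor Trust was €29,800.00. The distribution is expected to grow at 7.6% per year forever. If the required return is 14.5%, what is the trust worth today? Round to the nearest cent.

D₁ = D₀ × (1 + g) = €29,800.00 × 1.076 = €32,064.8000
Growing perpetuity: P = D₁ / (r − g) = €32,064.8000 / (0.145 − 0.076) = €464,707.25

€464707.25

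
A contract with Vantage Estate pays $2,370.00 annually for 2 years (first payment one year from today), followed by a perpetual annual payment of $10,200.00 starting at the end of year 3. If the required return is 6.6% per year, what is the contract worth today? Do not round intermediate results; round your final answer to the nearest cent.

$140309.79

PV of 2-year annuity: $2,370.00 × [1 − (1+0.066)^−2] / 0.066 = 4308.87856
Perpetuity value at year 2: $10,200.00 / 0.066 = 154545.45455
PV of perpetuity: 154545.45455 / (1+0.066)^2 = 136000.91393
Total PV = 4308.87856 + 136000.91393 = 140309.79248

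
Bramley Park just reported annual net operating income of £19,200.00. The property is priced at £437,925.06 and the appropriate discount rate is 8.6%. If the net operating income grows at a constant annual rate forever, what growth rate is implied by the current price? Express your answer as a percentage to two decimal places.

4.04%

P = D₀(1+g)/(r−g) ⇒ P(r−g) = D₀(1+g) ⇒ g(P+D₀) = P·r − D₀
g = (P·r − D₀)/(P + D₀) = (£437,925.06×0.086 − £19,200.00) / (£437,925.06 + £19,200.00) = 0.040386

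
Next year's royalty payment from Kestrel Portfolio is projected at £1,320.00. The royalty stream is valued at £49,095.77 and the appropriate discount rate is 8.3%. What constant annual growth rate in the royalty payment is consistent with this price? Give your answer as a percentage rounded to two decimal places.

P = D₁/(r−g) ⇒ g = r − D₁/P = 0.083 − £1,320.00/£49,095.77 = 0.056114

5.61%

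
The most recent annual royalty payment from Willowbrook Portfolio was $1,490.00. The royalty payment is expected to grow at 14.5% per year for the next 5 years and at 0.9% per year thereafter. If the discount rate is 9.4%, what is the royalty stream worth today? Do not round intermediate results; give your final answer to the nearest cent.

$30771.58

D_1 = 1706.05000
D_2 = 1953.42725
D_3 = 2236.67420
D_4 = 2560.99196
D_5 = 2932.33579
Terminal value at year 5: TV = D_5×(1+g_2)/(r−g_2) = 2958.72682/0.085 = 34808.55079
P_0 = D_1/(1+r)^1 + D_2/(1+r)^2 + D_3/(1+r)^3 + D_4/(1+r)^4 + D_5/(1+r)^5 + TV/(1+r)^5
    = 1559.46069 + 1632.15950 + 1708.24738 + 1787.88231 + 1871.22966 + 22212.59674 = 30771.57628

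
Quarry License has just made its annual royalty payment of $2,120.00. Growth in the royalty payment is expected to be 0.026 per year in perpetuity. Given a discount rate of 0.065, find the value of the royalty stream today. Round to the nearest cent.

D₁ = D₀ × (1 + g) = $2,120.00 × 1.026 = $2,175.1200
Growing perpetuity: P = D₁ / (r − g) = $2,175.1200 / (0.065 − 0.026) = $55,772.31

$55772.31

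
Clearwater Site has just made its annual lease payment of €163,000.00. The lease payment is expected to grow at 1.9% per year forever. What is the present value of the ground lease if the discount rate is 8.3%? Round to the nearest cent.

D₁ = D₀ × (1 + g) = €163,000.00 × 1.019 = €166,097.0000
Growing perpetuity: P = D₁ / (r − g) = €166,097.0000 / (0.083 − 0.019) = €2,595,265.63

€2595265.63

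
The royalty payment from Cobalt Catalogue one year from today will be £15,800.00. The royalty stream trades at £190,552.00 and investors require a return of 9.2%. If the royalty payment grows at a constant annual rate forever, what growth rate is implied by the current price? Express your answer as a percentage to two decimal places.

0.91%

P = D₁/(r−g) ⇒ g = r − D₁/P = 0.092 − £15,800.00/£190,552.00 = 0.009083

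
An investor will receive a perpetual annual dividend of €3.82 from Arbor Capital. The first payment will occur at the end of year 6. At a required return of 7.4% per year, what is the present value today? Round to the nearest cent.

Value at end of year 5: C / r = €3.82 / 0.074 = €51.6216
Discount to today: PV = €51.6216 / (1 + 0.074)^5 = €51.6216 / 1.428964 = €36.13

€36.13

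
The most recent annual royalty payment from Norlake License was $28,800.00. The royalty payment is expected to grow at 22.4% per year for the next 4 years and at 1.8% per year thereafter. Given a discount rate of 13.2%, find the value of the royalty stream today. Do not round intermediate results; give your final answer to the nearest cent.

D_1 = 35251.20000
D_2 = 43147.46880
D_3 = 52812.50181
D_4 = 64642.50222
Terminal value at year 4: TV = D_4×(1+g_2)/(r−g_2) = 65806.06726/0.114 = 577246.20401
P_0 = D_1/(1+r)^1 + D_2/(1+r)^2 + D_3/(1+r)^3 + D_4/(1+r)^4 + TV/(1+r)^4
    = 31140.63604 + 33671.50046 + 36408.05350 + 39367.01191 + 351540.50984 = 492127.71174

$492127.71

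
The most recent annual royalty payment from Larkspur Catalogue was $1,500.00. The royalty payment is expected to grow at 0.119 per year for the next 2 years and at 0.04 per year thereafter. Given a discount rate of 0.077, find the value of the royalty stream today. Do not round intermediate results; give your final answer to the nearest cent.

$48692.46

D_1 = 1678.50000
D_2 = 1878.24150
Terminal value at year 2: TV = D_2×(1+g_2)/(r−g_2) = 1953.37116/0.037 = 52793.81514
P_0 = D_1/(1+r)^1 + D_2/(1+r)^2 + TV/(1+r)^2
    = 1558.49582 + 1619.27282 + 45514.69541 = 48692.46405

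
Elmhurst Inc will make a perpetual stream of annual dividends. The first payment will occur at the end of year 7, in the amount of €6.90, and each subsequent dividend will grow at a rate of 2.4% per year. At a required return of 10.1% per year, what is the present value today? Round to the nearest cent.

€50.31

Value at end of year 6: C₁ / (r − g) = €6.90 / (0.101 − 0.024) = €89.6104
Discount to today: PV = €89.6104 / (1 + 0.101)^6 = €89.6104 / 1.781246 = €50.31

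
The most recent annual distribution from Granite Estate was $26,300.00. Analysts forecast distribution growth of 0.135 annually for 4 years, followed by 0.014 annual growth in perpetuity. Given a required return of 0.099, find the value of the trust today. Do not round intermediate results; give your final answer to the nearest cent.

$471019.14

D_1 = 29850.50000
D_2 = 33880.31750
D_3 = 38454.16036
D_4 = 43645.47201
Terminal value at year 4: TV = D_4×(1+g_2)/(r−g_2) = 44256.50862/0.085 = 520664.80729
P_0 = D_1/(1+r)^1 + D_2/(1+r)^2 + D_3/(1+r)^3 + D_4/(1+r)^4 + TV/(1+r)^4
    = 27161.51046 + 28051.24147 + 28970.11744 + 29919.09308 + 356917.18101 = 471019.14347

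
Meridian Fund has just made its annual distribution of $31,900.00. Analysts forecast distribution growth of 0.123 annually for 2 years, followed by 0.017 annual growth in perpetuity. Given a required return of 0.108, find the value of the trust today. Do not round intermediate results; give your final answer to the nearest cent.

D_1 = 35823.70000
D_2 = 40230.01510
Terminal value at year 2: TV = D_2×(1+g_2)/(r−g_2) = 40913.92536/0.091 = 449603.57535
P_0 = D_1/(1+r)^1 + D_2/(1+r)^2 + TV/(1+r)^2
    = 32331.85921 + 32769.56488 + 366226.89543 = 431328.31951

$431328.32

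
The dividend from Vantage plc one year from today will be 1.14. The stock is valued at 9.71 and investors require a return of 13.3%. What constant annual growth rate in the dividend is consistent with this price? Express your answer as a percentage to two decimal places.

1.56%

P = D₁/(r−g) ⇒ g = r − D₁/P = 0.133 − 1.14/9.71 = 0.015595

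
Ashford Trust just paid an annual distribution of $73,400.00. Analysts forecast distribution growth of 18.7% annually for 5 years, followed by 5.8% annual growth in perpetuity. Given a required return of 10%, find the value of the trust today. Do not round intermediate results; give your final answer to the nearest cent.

$3169168.84

D_1 = 87125.80000
D_2 = 103418.32460
D_3 = 122757.55130
D_4 = 145713.21339
D_5 = 172961.58430
Terminal value at year 5: TV = D_5×(1+g_2)/(r−g_2) = 182993.35619/0.042 = 4356984.67112
P_0 = D_1/(1+r)^1 + D_2/(1+r)^2 + D_3/(1+r)^3 + D_4/(1+r)^4 + D_5/(1+r)^5 + TV/(1+r)^5
    = 79205.27273 + 85469.68975 + 92229.56521 + 99524.08537 + 107395.53576 + 2705344.68654 = 3169168.83537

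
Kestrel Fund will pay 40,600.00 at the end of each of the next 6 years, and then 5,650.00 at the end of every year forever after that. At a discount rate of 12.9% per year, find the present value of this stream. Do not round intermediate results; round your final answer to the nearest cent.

183902.76

PV of 6-year annuity: 40,600.00 × [1 − (1+0.129)^−6] / 0.129 = 162753.50032
Perpetuity value at year 6: 5,650.00 / 0.129 = 43798.44961
PV of perpetuity: 43798.44961 / (1+0.129)^6 = 21149.25560
Total PV = 162753.50032 + 21149.25560 = 183902.75592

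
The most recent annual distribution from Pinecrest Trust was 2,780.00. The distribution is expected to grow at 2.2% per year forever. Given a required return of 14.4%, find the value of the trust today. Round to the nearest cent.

D₁ = D₀ × (1 + g) = 2,780.00 × 1.022 = 2,841.1600
Growing perpetuity: P = D₁ / (r − g) = 2,841.1600 / (0.144 − 0.022) = 23,288.20

23288.20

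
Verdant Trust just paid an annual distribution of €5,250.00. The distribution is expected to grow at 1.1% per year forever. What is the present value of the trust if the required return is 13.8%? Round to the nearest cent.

D₁ = D₀ × (1 + g) = €5,250.00 × 1.011 = €5,307.7500
Growing perpetuity: P = D₁ / (r − g) = €5,307.7500 / (0.138 − 0.011) = €41,793.31

€41793.31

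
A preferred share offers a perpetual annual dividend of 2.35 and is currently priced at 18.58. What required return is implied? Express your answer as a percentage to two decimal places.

P = C/r ⇒ r = C/P = 2.35/18.58 = 0.126480

12.65%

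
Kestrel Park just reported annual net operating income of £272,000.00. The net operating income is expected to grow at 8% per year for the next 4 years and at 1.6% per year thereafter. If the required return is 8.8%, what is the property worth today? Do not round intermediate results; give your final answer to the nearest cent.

D_1 = 293760.00000
D_2 = 317260.80000
D_3 = 342641.66400
D_4 = 370052.99712
Terminal value at year 4: TV = D_4×(1+g_2)/(r−g_2) = 375973.84507/0.072 = 5221858.95936
P_0 = D_1/(1+r)^1 + D_2/(1+r)^2 + D_3/(1+r)^3 + D_4/(1+r)^4 + TV/(1+r)^4
    = 270000.00000 + 268014.70588 + 266044.00952 + 264087.80356 + 3726572.33917 = 4794718.85813

£4794718.86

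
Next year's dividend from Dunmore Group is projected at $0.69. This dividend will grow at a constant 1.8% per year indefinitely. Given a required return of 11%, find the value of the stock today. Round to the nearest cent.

$7.50

Growing perpetuity: P = D₁ / (r − g) = $0.6900 / (0.11 − 0.018) = $7.50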